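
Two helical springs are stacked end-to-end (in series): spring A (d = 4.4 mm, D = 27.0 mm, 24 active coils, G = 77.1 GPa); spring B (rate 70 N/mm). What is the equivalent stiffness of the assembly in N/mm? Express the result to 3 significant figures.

k_A = Gd⁴/(8D³N_a) = (77.1×10³)(4.4⁴)/(8·27.0³·24) = 7.6467 N/mm
Series: 1/k_eq = 1/7.6467 + 1/70 = 0.14506; k_eq = 6.8936 N/mm

6.89 N/mm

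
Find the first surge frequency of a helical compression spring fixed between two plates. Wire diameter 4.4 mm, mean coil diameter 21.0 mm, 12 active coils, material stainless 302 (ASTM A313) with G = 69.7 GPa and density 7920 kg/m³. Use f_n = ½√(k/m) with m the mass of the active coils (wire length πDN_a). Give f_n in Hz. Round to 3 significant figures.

278 Hz

k = Gd⁴/(8D³N_a) = (69.7×10³)(4.4⁴)/(8·21.0³·12) = 29.384 N/mm = 29384 N/m
Wire length L = πDN_a = π·21.0·12 = 791.68 mm
m = ρ·(πd²/4)·L = 7920 × 15.205×10⁻⁶ m² × 0.79168 m = 0.095339 kg
f_n = ½√(k/m) = 0.5·√(29384/0.095339) = 0.5·√(3.0821e+05) = 277.58 Hz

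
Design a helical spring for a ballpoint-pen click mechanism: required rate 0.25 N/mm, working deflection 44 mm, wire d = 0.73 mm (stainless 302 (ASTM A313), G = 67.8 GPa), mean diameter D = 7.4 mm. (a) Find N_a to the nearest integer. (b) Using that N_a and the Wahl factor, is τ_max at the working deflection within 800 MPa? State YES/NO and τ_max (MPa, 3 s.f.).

N_a = Gd⁴/(8D³k) = (67.8×10³)(0.73⁴)/(8·7.4³·0.25) = 23.76 → N_a = 24
Actual rate k = Gd⁴/(8D³·24) = 0.24747 N/mm
Working load F = kδ = 0.24747·44 = 10.889 N
C = 7.4/0.73 = 10.1370; K_W = (4C−1)/(4C−4)+0.615/C = 1.1428
τ_max = K_W·8FD/(πd³) = 1.1428·527.45 = 602.74 MPa
τ_max ≤ 800 MPa → acceptable

(a) 24 coils; (b) YES, τ_max = 603 MPa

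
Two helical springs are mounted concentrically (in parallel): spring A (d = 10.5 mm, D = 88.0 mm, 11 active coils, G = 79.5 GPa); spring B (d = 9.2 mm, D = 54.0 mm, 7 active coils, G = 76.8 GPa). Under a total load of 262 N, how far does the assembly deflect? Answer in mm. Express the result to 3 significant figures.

k_A = Gd⁴/(8D³N_a) = (79.5×10³)(10.5⁴)/(8·88.0³·11) = 16.114 N/mm
k_B = Gd⁴/(8D³N_a) = (76.8×10³)(9.2⁴)/(8·54.0³·7) = 62.394 N/mm
Parallel: k_eq = 16.114 + 62.394 = 78.508 N/mm
δ = F/k_eq = 262/78.508 = 3.3373 mm

3.34 mm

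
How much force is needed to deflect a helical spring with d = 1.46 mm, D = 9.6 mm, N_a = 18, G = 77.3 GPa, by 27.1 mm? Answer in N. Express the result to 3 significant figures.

74.7 N

k = Gd⁴/(8D³N_a) = (77.3×10³)(1.46⁴)/(8·9.6³·18) = 2.7569 N/mm
F = k·δ = 2.7569 × 27.1 = 74.711 N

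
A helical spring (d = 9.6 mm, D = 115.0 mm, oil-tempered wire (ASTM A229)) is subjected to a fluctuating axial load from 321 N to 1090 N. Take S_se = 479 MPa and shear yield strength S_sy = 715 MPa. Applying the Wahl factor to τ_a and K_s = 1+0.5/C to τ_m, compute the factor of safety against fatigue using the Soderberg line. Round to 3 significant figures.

1.57

C = D/d = 115.0/9.6 = 11.9792; K_W = (4C−1)/(4C−4)+0.615/C = 1.1197; K_s = 1+0.5/C = 1.0417
F_a = (F_max−F_min)/2 = 384.5 N; F_m = (F_max+F_min)/2 = 705.5 N
τ_a = K_W·8F_aD/(πd³) = 1.1197 × 127.27 = 142.5 MPa
τ_m = K_s·8F_mD/(πd³) = 1.0417 × 233.52 = 243.27 MPa
Soderberg: 1/n_f = τ_a/S_se + τ_m/S_sy = 142.5/479 + 243.27/715 = 0.29749 + 0.34023 = 0.63772
n_f = 1/0.63772 = 1.568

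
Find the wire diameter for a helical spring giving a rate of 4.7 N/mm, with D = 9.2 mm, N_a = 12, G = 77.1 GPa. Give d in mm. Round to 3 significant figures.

1.46 mm

d = (8D³N_a·k / G)^(1/4) = (8·9.2³·12·4.7 / (77.1×10³))^0.25
  = (4.557)^0.25 = 1.4611 mm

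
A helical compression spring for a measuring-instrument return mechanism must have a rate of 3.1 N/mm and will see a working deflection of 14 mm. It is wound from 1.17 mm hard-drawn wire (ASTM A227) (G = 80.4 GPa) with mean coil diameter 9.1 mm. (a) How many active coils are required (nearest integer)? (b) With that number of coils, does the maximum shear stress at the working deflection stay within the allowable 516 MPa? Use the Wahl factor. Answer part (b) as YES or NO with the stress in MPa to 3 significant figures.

N_a = Gd⁴/(8D³k) = (80.4×10³)(1.17⁴)/(8·9.1³·3.1) = 8.062 → N_a = 8
Actual rate k = Gd⁴/(8D³·8) = 3.1239 N/mm
Working load F = kδ = 3.1239·14 = 43.734 N
C = 9.1/1.17 = 7.7778; K_W = (4C−1)/(4C−4)+0.615/C = 1.1897
τ_max = K_W·8FD/(πd³) = 1.1897·632.77 = 752.83 MPa
τ_max > 516 MPa → exceeds allowable

(a) 8 coils; (b) NO, τ_max = 753 MPa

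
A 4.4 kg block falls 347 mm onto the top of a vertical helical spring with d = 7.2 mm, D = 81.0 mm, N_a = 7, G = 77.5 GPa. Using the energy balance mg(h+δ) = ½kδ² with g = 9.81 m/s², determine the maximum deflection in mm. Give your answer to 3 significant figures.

k = Gd⁴/(8D³N_a) = (77.5×10³)(7.2⁴)/(8·81.0³·7) = 6.9982 N/mm
W = mg = 4.4 × 9.81 = 43.164 N
½kδ² − Wδ − Wh = 0 → δ = (W + √(W² + 2kWh))/k
δ = (43.164 + √(1863.1 + 209638))/6.9982 = (43.164 + 459.89)/6.9982 = 71.883 mm

71.9 mm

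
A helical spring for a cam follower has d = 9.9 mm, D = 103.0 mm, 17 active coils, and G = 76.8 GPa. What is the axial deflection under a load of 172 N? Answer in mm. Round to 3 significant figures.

k = Gd⁴/(8D³N_a) = (76.8×10³)(9.9⁴)/(8·103.0³·17) = 4.9642 N/mm
δ = F/k = 172 / 4.9642 = 34.648 mm

34.6 mm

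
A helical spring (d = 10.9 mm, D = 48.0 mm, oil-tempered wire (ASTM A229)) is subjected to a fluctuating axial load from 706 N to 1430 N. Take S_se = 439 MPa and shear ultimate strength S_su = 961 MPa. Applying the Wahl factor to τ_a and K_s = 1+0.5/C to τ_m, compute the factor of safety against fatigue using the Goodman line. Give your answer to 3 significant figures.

C = D/d = 48.0/10.9 = 4.4037; K_W = (4C−1)/(4C−4)+0.615/C = 1.3600; K_s = 1+0.5/C = 1.1135
F_a = (F_max−F_min)/2 = 362 N; F_m = (F_max+F_min)/2 = 1068 N
τ_a = K_W·8F_aD/(πd³) = 1.3600 × 34.167 = 46.468 MPa
τ_m = K_s·8F_mD/(πd³) = 1.1135 × 100.8 = 112.25 MPa
Goodman: 1/n_f = τ_a/S_se + τ_m/S_su = 46.468/439 + 112.25/961 = 0.10585 + 0.11680 = 0.22265
n_f = 1/0.22265 = 4.491

4.49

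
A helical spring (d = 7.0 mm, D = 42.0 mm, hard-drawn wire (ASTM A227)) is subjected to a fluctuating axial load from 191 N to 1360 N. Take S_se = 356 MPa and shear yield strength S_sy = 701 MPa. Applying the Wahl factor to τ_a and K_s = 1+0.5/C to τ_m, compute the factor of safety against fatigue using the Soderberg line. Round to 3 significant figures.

0.985

C = D/d = 42.0/7.0 = 6.0000; K_W = (4C−1)/(4C−4)+0.615/C = 1.2525; K_s = 1+0.5/C = 1.0833
F_a = (F_max−F_min)/2 = 584.5 N; F_m = (F_max+F_min)/2 = 775.5 N
τ_a = K_W·8F_aD/(πd³) = 1.2525 × 182.26 = 228.27 MPa
τ_m = K_s·8F_mD/(πd³) = 1.0833 × 241.81 = 261.96 MPa
Soderberg: 1/n_f = τ_a/S_se + τ_m/S_sy = 228.27/356 + 261.96/701 = 0.64122 + 0.37370 = 1.0149
n_f = 1/1.0149 = 0.9853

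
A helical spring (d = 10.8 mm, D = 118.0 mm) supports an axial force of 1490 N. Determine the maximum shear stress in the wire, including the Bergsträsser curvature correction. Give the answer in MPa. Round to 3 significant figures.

Spring index C = D/d = 118.0/10.8 = 10.9259
K_B = (4C+2)/(4C−3) = 45.704/40.704 = 1.1228
τ₀ = 8FD/(πd³) = 8·1490·118.0/(π·10.8³) = 1.40656e+06/3957.5 = 355.42 MPa
τ_max = K·τ₀ = 1.1228 × 355.42 = 399.08 MPa

399 MPa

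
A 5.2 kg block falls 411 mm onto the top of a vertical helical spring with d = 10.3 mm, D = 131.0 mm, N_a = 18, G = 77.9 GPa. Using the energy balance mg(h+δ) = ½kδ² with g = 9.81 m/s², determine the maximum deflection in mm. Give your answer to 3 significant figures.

145 mm

k = Gd⁴/(8D³N_a) = (77.9×10³)(10.3⁴)/(8·131.0³·18) = 2.7084 N/mm
W = mg = 5.2 × 9.81 = 51.012 N
½kδ² − Wδ − Wh = 0 → δ = (W + √(W² + 2kWh))/k
δ = (51.012 + √(2602.2 + 113568))/2.7084 = (51.012 + 340.84)/2.7084 = 144.68 mm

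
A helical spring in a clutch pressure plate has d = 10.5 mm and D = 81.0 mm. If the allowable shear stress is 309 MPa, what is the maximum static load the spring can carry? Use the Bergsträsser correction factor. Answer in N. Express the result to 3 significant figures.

1470 N

C = D/d = 81.0/10.5 = 7.7143
K_B = (4C+2)/(4C−3) = 32.857/27.857 = 1.1795
τ_max = K·8FD/(πd³) → F_max = τ_allow·πd³/(8DK)
F_max = 309·π·10.5³/(8·81.0·1.1795) = 1.1238e+06/764.31 = 1470.3 N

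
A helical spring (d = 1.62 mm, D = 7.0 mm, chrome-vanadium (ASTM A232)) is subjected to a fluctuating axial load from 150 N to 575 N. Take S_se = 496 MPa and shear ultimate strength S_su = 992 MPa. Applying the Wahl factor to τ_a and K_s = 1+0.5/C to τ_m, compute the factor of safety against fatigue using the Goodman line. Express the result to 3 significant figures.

C = D/d = 7.0/1.62 = 4.3210; K_W = (4C−1)/(4C−4)+0.615/C = 1.3682; K_s = 1+0.5/C = 1.1157
F_a = (F_max−F_min)/2 = 212.5 N; F_m = (F_max+F_min)/2 = 362.5 N
τ_a = K_W·8F_aD/(πd³) = 1.3682 × 890.95 = 1219 MPa
τ_m = K_s·8F_mD/(πd³) = 1.1157 × 1519.9 = 1695.7 MPa
Goodman: 1/n_f = τ_a/S_se + τ_m/S_su = 1219/496 + 1695.7/992 = 2.45759 + 1.70940 = 4.167
n_f = 1/4.167 = 0.24

0.240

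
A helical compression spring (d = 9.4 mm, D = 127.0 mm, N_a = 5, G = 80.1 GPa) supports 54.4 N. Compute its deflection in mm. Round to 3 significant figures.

7.13 mm

k = Gd⁴/(8D³N_a) = (80.1×10³)(9.4⁴)/(8·127.0³·5) = 7.6326 N/mm
δ = F/k = 54.4 / 7.6326 = 7.1273 mm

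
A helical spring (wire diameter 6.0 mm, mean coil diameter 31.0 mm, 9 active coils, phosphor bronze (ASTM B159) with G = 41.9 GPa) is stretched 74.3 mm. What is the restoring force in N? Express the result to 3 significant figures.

k = Gd⁴/(8D³N_a) = (41.9×10³)(6.0⁴)/(8·31.0³·9) = 25.316 N/mm
F = k·δ = 25.316 × 74.3 = 1881 N

1880 N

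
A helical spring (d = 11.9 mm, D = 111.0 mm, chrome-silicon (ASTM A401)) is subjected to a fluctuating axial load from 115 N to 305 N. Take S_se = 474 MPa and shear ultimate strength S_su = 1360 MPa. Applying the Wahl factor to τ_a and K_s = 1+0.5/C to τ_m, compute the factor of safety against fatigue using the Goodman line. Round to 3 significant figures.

C = D/d = 111.0/11.9 = 9.3277; K_W = (4C−1)/(4C−4)+0.615/C = 1.1560; K_s = 1+0.5/C = 1.0536
F_a = (F_max−F_min)/2 = 95 N; F_m = (F_max+F_min)/2 = 210 N
τ_a = K_W·8F_aD/(πd³) = 1.1560 × 15.935 = 18.42 MPa
τ_m = K_s·8F_mD/(πd³) = 1.0536 × 35.224 = 37.112 MPa
Goodman: 1/n_f = τ_a/S_se + τ_m/S_su = 18.42/474 + 37.112/1360 = 0.03886 + 0.02729 = 0.06615
n_f = 1/0.06615 = 15.12

15.1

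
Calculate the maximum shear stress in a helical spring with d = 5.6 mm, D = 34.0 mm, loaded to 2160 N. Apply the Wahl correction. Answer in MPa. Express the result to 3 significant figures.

1330 MPa

Spring index C = D/d = 34.0/5.6 = 6.0714
K_W = (4C−1)/(4C−4) + 0.615/C = 23.286/20.286 + 0.1013 = 1.2492
τ₀ = 8FD/(πd³) = 8·2160·34.0/(π·5.6³) = 587520/551.71 = 1064.9 MPa
τ_max = K·τ₀ = 1.2492 × 1064.9 = 1330.3 MPa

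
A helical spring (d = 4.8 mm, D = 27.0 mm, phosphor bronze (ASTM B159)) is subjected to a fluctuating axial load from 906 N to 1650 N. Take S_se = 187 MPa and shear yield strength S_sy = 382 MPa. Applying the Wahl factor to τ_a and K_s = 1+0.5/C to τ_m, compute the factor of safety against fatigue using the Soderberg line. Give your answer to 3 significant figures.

C = D/d = 27.0/4.8 = 5.6250; K_W = (4C−1)/(4C−4)+0.615/C = 1.2715; K_s = 1+0.5/C = 1.0889
F_a = (F_max−F_min)/2 = 372 N; F_m = (F_max+F_min)/2 = 1278 N
τ_a = K_W·8F_aD/(πd³) = 1.2715 × 231.27 = 294.06 MPa
τ_m = K_s·8F_mD/(πd³) = 1.0889 × 794.53 = 865.16 MPa
Soderberg: 1/n_f = τ_a/S_se + τ_m/S_sy = 294.06/187 + 865.16/382 = 1.57252 + 2.26481 = 3.8373
n_f = 1/3.8373 = 0.2606

0.261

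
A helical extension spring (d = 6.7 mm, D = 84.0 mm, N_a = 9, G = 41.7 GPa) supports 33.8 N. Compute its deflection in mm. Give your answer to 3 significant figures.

17.2 mm

k = Gd⁴/(8D³N_a) = (41.7×10³)(6.7⁴)/(8·84.0³·9) = 1.9691 N/mm
δ = F/k = 33.8 / 1.9691 = 17.165 mm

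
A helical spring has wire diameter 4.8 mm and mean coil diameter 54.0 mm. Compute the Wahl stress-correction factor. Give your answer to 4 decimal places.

1.1278

C = D/d = 54.0/4.8 = 11.2500
K_W = (4C−1)/(4C−4) + 0.615/C = 44.000/41.000 + 0.0547 = 1.1278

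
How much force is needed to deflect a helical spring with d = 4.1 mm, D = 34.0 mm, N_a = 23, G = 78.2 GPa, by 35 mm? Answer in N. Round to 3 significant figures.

107 N

k = Gd⁴/(8D³N_a) = (78.2×10³)(4.1⁴)/(8·34.0³·23) = 3.0555 N/mm
F = k·δ = 3.0555 × 35 = 106.94 N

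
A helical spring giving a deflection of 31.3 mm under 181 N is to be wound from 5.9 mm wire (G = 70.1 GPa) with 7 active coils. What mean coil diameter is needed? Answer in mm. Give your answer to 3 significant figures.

64.0 mm

Required rate k = F/δ = 181/31.3 = 5.7827 N/mm
D = (Gd⁴/(8N_a·k))^(1/3) = (70.1×10³·5.9⁴/(8·7·5.7827))^(1/3)
  = (262303)^(1/3) = 64.0130 mm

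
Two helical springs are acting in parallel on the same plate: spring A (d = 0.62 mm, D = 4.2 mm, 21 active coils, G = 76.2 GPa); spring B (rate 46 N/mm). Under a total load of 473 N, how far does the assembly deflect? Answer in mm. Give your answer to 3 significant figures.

k_A = Gd⁴/(8D³N_a) = (76.2×10³)(0.62⁴)/(8·4.2³·21) = 0.90462 N/mm
Parallel: k_eq = 0.90462 + 46 = 46.905 N/mm
δ = F/k_eq = 473/46.905 = 10.084 mm

10.1 mm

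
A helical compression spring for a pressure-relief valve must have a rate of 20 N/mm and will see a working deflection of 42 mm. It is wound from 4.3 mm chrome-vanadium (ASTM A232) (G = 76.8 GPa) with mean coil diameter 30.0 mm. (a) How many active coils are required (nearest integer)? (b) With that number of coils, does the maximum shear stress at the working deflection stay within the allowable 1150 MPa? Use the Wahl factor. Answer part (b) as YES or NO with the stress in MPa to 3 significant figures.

(a) 6 coils; (b) YES, τ_max = 992 MPa

N_a = Gd⁴/(8D³k) = (76.8×10³)(4.3⁴)/(8·30.0³·20) = 6.078 → N_a = 6
Actual rate k = Gd⁴/(8D³·6) = 20.26 N/mm
Working load F = kδ = 20.26·42 = 850.9 N
C = 30.0/4.3 = 6.9767; K_W = (4C−1)/(4C−4)+0.615/C = 1.2136
τ_max = K_W·8FD/(πd³) = 1.2136·817.59 = 992.26 MPa
τ_max ≤ 1150 MPa → acceptable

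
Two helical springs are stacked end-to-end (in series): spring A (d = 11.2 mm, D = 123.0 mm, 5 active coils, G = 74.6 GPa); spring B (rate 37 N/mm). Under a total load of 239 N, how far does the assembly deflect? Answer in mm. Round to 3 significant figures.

21.6 mm

k_A = Gd⁴/(8D³N_a) = (74.6×10³)(11.2⁴)/(8·123.0³·5) = 15.77 N/mm
Series: 1/k_eq = 1/15.77 + 1/37 = 0.090438; k_eq = 11.057 N/mm
δ = F/k_eq = 239/11.057 = 21.615 mm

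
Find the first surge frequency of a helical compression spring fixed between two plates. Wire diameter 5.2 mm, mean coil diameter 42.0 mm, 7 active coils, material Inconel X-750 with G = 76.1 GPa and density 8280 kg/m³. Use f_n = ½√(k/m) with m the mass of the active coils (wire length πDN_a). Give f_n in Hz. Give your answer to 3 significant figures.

144 Hz

k = Gd⁴/(8D³N_a) = (76.1×10³)(5.2⁴)/(8·42.0³·7) = 13.411 N/mm = 13411 N/m
Wire length L = πDN_a = π·42.0·7 = 923.63 mm
m = ρ·(πd²/4)·L = 8280 × 21.237×10⁻⁶ m² × 0.92363 m = 0.16241 kg
f_n = ½√(k/m) = 0.5·√(13411/0.16241) = 0.5·√(82573) = 143.68 Hz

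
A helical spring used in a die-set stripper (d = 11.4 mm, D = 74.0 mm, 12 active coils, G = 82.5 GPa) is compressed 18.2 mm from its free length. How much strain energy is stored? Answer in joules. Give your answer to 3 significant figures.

5.93 J

k = Gd⁴/(8D³N_a) = (82.5×10³)(11.4⁴)/(8·74.0³·12) = 35.818 N/mm
U = ½kδ² = 0.5 × 35.818 × 18.2² = 5932.3 N·mm = 5.9323 J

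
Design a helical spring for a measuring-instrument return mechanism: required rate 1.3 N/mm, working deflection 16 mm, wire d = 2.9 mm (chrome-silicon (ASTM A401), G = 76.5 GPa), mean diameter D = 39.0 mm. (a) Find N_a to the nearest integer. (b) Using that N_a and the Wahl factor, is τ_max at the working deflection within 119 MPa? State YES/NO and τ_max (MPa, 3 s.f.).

N_a = Gd⁴/(8D³k) = (76.5×10³)(2.9⁴)/(8·39.0³·1.3) = 8.771 → N_a = 9
Actual rate k = Gd⁴/(8D³·9) = 1.2669 N/mm
Working load F = kδ = 1.2669·16 = 20.27 N
C = 39.0/2.9 = 13.4483; K_W = (4C−1)/(4C−4)+0.615/C = 1.1060
τ_max = K_W·8FD/(πd³) = 1.1060·82.539 = 91.286 MPa
τ_max ≤ 119 MPa → acceptable

(a) 9 coils; (b) YES, τ_max = 91.3 MPa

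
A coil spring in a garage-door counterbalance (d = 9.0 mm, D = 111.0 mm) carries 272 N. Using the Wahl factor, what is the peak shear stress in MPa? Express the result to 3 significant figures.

Spring index C = D/d = 111.0/9.0 = 12.3333
K_W = (4C−1)/(4C−4) + 0.615/C = 48.333/45.333 + 0.0499 = 1.1160
τ₀ = 8FD/(πd³) = 8·272·111.0/(π·9.0³) = 241536/2290.2 = 105.46 MPa
τ_max = K·τ₀ = 1.1160 × 105.46 = 117.7 MPa

118 MPa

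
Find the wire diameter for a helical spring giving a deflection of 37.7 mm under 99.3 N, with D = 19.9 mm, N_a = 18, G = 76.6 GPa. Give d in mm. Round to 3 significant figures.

2.50 mm

Required rate k = F/δ = 99.3/37.7 = 2.634 N/mm
d = (8D³N_a·k / G)^(1/4) = (8·19.9³·18·2.634 / (76.6×10³))^0.25
  = (39.021)^0.25 = 2.4993 mm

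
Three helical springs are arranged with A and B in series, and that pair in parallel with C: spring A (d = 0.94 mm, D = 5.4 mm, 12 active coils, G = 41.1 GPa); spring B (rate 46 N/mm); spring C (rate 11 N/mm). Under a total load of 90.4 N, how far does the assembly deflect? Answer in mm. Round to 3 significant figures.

k_A = Gd⁴/(8D³N_a) = (41.1×10³)(0.94⁴)/(8·5.4³·12) = 2.1228 N/mm
Springs A,B series: k_AB = 1/(1/2.1228+1/46) = 2.0291 N/mm; parallel with C: k_eq = 2.0291+11 = 13.029 N/mm
δ = F/k_eq = 90.4/13.029 = 6.9383 mm

6.94 mm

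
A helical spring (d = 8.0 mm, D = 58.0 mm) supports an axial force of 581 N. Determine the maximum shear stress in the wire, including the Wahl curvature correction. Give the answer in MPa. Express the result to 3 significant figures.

202 MPa

Spring index C = D/d = 58.0/8.0 = 7.2500
K_W = (4C−1)/(4C−4) + 0.615/C = 28.000/25.000 + 0.0848 = 1.2048
τ₀ = 8FD/(πd³) = 8·581·58.0/(π·8.0³) = 269584/1608.5 = 167.6 MPa
τ_max = K·τ₀ = 1.2048 × 167.6 = 201.93 MPa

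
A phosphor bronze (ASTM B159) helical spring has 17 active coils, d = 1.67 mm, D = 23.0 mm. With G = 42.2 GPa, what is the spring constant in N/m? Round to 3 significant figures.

k = Gd⁴/(8D³N_a) = (42.2×10³ × 1.67⁴) / (8 × 23.0³ × 17)
  = 328230 / 1.65471e+06 = 0.19836 N/mm = 198.36 N/m

198 N/m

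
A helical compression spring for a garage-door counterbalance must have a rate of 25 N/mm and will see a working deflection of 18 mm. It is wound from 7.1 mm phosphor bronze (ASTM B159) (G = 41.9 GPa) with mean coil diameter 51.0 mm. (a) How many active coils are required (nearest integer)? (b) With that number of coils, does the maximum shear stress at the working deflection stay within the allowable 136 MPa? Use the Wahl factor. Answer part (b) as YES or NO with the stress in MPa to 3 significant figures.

N_a = Gd⁴/(8D³k) = (41.9×10³)(7.1⁴)/(8·51.0³·25) = 4.013 → N_a = 4
Actual rate k = Gd⁴/(8D³·4) = 25.083 N/mm
Working load F = kδ = 25.083·18 = 451.5 N
C = 51.0/7.1 = 7.1831; K_W = (4C−1)/(4C−4)+0.615/C = 1.2069
τ_max = K_W·8FD/(πd³) = 1.2069·163.83 = 197.73 MPa
τ_max > 136 MPa → exceeds allowable

(a) 4 coils; (b) NO, τ_max = 198 MPa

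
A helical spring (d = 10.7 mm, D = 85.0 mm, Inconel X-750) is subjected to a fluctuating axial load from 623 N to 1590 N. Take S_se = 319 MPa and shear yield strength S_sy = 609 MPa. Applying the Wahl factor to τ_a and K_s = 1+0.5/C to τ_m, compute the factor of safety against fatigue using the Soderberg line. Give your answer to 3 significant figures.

C = D/d = 85.0/10.7 = 7.9439; K_W = (4C−1)/(4C−4)+0.615/C = 1.1854; K_s = 1+0.5/C = 1.0629
F_a = (F_max−F_min)/2 = 483.5 N; F_m = (F_max+F_min)/2 = 1106.5 N
τ_a = K_W·8F_aD/(πd³) = 1.1854 × 85.429 = 101.27 MPa
τ_m = K_s·8F_mD/(πd³) = 1.0629 × 195.51 = 207.81 MPa
Soderberg: 1/n_f = τ_a/S_se + τ_m/S_sy = 101.27/319 + 207.81/609 = 0.31746 + 0.34123 = 0.65869
n_f = 1/0.65869 = 1.518

1.52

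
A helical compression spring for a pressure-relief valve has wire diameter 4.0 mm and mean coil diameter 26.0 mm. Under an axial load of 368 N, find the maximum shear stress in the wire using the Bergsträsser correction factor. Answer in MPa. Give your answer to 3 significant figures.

463 MPa

Spring index C = D/d = 26.0/4.0 = 6.5000
K_B = (4C+2)/(4C−3) = 28.000/23.000 = 1.2174
τ₀ = 8FD/(πd³) = 8·368·26.0/(π·4.0³) = 76544/201.06 = 380.7 MPa
τ_max = K·τ₀ = 1.2174 × 380.7 = 463.46 MPa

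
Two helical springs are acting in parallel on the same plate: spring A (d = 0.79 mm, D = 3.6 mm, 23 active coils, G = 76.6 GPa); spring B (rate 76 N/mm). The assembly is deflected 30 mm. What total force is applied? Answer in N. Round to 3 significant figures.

2380 N

k_A = Gd⁴/(8D³N_a) = (76.6×10³)(0.79⁴)/(8·3.6³·23) = 3.4755 N/mm
Parallel: k_eq = 3.4755 + 76 = 79.475 N/mm
F = k_eq·δ = 79.475·30 = 2384.3 N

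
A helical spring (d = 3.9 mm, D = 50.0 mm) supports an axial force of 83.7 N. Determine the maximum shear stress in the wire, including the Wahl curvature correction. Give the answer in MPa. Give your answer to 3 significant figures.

Spring index C = D/d = 50.0/3.9 = 12.8205
K_W = (4C−1)/(4C−4) + 0.615/C = 50.282/47.282 + 0.0480 = 1.1114
τ₀ = 8FD/(πd³) = 8·83.7·50.0/(π·3.9³) = 33480/186.36 = 179.66 MPa
τ_max = K·τ₀ = 1.1114 × 179.66 = 199.67 MPa

200 MPa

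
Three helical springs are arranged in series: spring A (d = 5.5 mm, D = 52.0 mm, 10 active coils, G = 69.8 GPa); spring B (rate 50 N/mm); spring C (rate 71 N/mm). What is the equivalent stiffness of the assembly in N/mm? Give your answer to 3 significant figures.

4.76 N/mm

k_A = Gd⁴/(8D³N_a) = (69.8×10³)(5.5⁴)/(8·52.0³·10) = 5.6781 N/mm
Series: 1/k_eq = 1/5.6781 + 1/50 + 1/71 = 0.2102; k_eq = 4.7574 N/mm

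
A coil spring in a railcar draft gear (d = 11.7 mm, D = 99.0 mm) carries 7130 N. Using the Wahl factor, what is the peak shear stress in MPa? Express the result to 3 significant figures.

Spring index C = D/d = 99.0/11.7 = 8.4615
K_W = (4C−1)/(4C−4) + 0.615/C = 32.846/29.846 + 0.0727 = 1.1732
τ₀ = 8FD/(πd³) = 8·7130·99.0/(π·11.7³) = 5.64696e+06/5031.6 = 1122.3 MPa
τ_max = K·τ₀ = 1.1732 × 1122.3 = 1316.7 MPa

1320 MPa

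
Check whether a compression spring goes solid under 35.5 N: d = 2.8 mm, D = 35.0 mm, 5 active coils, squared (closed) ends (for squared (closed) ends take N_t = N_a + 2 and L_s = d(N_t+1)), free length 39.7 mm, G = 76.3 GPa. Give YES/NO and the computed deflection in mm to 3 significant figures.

NO, δ = 13.0 mm

k = Gd⁴/(8D³N_a) = (76.3×10³)(2.8⁴)/(8·35.0³·5) = 2.7346 N/mm
N_t = 7; L_s = 2.8·8 = 22.4 mm; δ_solid = L₀ − L_s = 39.7 − 22.4 = 17.3 mm
δ = F/k = 35.5/2.7346 = 12.982 mm
δ < δ_solid → spring does not go solid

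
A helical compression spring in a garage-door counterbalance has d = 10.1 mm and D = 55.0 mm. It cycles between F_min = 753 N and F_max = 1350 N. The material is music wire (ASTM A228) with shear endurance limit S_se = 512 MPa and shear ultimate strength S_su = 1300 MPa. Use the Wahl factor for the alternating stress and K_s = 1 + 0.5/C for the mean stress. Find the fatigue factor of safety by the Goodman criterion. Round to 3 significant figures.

4.51

C = D/d = 55.0/10.1 = 5.4455; K_W = (4C−1)/(4C−4)+0.615/C = 1.2816; K_s = 1+0.5/C = 1.0918
F_a = (F_max−F_min)/2 = 298.5 N; F_m = (F_max+F_min)/2 = 1051.5 N
τ_a = K_W·8F_aD/(πd³) = 1.2816 × 40.577 = 52.006 MPa
τ_m = K_s·8F_mD/(πd³) = 1.0918 × 142.94 = 156.06 MPa
Goodman: 1/n_f = τ_a/S_se + τ_m/S_su = 52.006/512 + 156.06/1300 = 0.10157 + 0.12005 = 0.22162
n_f = 1/0.22162 = 4.512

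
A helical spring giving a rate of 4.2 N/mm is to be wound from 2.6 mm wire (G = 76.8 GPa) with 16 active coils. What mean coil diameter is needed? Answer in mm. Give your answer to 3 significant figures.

18.7 mm

D = (Gd⁴/(8N_a·k))^(1/3) = (76.8×10³·2.6⁴/(8·16·4.2))^(1/3)
  = (6528.23)^(1/3) = 18.6895 mm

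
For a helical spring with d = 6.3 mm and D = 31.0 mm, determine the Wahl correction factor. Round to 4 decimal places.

C = D/d = 31.0/6.3 = 4.9206
K_W = (4C−1)/(4C−4) + 0.615/C = 18.683/15.683 + 0.1250 = 1.3163

1.3163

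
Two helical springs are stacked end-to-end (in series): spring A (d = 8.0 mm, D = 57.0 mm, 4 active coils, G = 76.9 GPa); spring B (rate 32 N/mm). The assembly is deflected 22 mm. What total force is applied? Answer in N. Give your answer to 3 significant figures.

439 N

k_A = Gd⁴/(8D³N_a) = (76.9×10³)(8.0⁴)/(8·57.0³·4) = 53.151 N/mm
Series: 1/k_eq = 1/53.151 + 1/32 = 0.050064; k_eq = 19.974 N/mm
F = k_eq·δ = 19.974·22 = 439.43 N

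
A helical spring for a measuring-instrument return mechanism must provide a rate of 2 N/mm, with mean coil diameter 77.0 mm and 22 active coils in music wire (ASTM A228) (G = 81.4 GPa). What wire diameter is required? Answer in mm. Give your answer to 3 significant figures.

d = (8D³N_a·k / G)^(1/4) = (8·77.0³·22·2 / (81.4×10³))^0.25
  = (1974.2)^0.25 = 6.6657 mm

6.67 mm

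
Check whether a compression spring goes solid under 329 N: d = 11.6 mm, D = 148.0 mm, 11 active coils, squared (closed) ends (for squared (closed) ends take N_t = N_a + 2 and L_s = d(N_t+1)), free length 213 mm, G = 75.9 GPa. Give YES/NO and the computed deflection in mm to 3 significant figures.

k = Gd⁴/(8D³N_a) = (75.9×10³)(11.6⁴)/(8·148.0³·11) = 4.8173 N/mm
N_t = 13; L_s = 11.6·14 = 162.4 mm; δ_solid = L₀ − L_s = 213 − 162.4 = 50.6 mm
δ = F/k = 329/4.8173 = 68.295 mm
δ ≥ δ_solid → spring goes solid

YES, δ = 68.3 mm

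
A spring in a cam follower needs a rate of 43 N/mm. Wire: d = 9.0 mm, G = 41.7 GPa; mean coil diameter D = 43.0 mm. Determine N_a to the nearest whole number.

N_a = Gd⁴/(8D³k) = (41.7×10³ × 9.0⁴)/(8 × 43.0³ × 43)
    = 2.73594e+08 / 2.73504e+07 = 10 → 10 coils

10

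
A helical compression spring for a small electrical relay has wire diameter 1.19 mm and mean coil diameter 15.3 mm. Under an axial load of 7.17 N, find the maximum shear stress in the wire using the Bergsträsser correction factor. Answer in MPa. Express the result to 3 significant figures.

Spring index C = D/d = 15.3/1.19 = 12.8571
K_B = (4C+2)/(4C−3) = 53.429/48.429 = 1.1032
τ₀ = 8FD/(πd³) = 8·7.17·15.3/(π·1.19³) = 877.608/5.2941 = 165.77 MPa
τ_max = K·τ₀ = 1.1032 × 165.77 = 182.89 MPa

183 MPa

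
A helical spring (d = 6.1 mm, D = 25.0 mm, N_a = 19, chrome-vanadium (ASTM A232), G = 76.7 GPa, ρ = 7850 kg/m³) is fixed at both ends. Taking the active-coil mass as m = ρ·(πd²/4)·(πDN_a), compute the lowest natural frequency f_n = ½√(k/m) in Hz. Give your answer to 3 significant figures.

181 Hz

k = Gd⁴/(8D³N_a) = (76.7×10³)(6.1⁴)/(8·25.0³·19) = 44.715 N/mm = 44715 N/m
Wire length L = πDN_a = π·25.0·19 = 1492.3 mm
m = ρ·(πd²/4)·L = 7850 × 29.225×10⁻⁶ m² × 1.4923 m = 0.34234 kg
f_n = ½√(k/m) = 0.5·√(44715/0.34234) = 0.5·√(1.3061e+05) = 180.7 Hz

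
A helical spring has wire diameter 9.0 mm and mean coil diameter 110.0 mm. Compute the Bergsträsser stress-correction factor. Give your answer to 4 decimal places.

1.1090

C = D/d = 110.0/9.0 = 12.2222
K_B = (4C+2)/(4C−3) = 50.889/45.889 = 1.1090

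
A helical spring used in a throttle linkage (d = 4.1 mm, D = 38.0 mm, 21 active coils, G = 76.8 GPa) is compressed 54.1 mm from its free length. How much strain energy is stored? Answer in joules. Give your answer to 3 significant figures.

k = Gd⁴/(8D³N_a) = (76.8×10³)(4.1⁴)/(8·38.0³·21) = 2.3542 N/mm
U = ½kδ² = 0.5 × 2.3542 × 54.1² = 3445.1 N·mm = 3.4451 J

3.45 J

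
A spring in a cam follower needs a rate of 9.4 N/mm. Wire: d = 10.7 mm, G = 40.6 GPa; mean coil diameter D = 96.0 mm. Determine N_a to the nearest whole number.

8

N_a = Gd⁴/(8D³k) = (40.6×10³ × 10.7⁴)/(8 × 96.0³ × 9.4)
    = 5.32183e+08 / 6.65321e+07 = 7.999 → 8 coils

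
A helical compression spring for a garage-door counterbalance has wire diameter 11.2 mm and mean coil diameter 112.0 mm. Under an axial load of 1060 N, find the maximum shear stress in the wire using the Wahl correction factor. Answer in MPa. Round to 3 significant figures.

246 MPa

Spring index C = D/d = 112.0/11.2 = 10.0000
K_W = (4C−1)/(4C−4) + 0.615/C = 39.000/36.000 + 0.0615 = 1.1448
τ₀ = 8FD/(πd³) = 8·1060·112.0/(π·11.2³) = 949760/4413.7 = 215.18 MPa
τ_max = K·τ₀ = 1.1448 × 215.18 = 246.35 MPa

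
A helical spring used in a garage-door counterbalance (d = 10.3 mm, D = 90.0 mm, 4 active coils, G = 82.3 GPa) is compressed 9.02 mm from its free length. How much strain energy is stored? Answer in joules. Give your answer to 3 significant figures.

1.62 J

k = Gd⁴/(8D³N_a) = (82.3×10³)(10.3⁴)/(8·90.0³·4) = 39.707 N/mm
U = ½kδ² = 0.5 × 39.707 × 9.02² = 1615.3 N·mm = 1.6153 J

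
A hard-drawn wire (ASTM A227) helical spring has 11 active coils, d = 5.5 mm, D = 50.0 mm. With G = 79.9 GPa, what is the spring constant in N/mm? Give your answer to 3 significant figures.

6.65 N/mm

k = Gd⁴/(8D³N_a) = (79.9×10³ × 5.5⁴) / (8 × 50.0³ × 11)
  = 7.31135e+07 / 1.1e+07 = 6.6467 N/mm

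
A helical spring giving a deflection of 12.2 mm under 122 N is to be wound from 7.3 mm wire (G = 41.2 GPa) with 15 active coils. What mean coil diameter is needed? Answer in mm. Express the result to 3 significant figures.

46.0 mm

Required rate k = F/δ = 122/12.2 = 10 N/mm
D = (Gd⁴/(8N_a·k))^(1/3) = (41.2×10³·7.3⁴/(8·15·10))^(1/3)
  = (97500.6)^(1/3) = 46.0259 mm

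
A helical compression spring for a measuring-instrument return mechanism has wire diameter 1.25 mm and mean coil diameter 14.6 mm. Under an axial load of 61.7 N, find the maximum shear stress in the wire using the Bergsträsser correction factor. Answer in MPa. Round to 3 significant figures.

1310 MPa

Spring index C = D/d = 14.6/1.25 = 11.6800
K_B = (4C+2)/(4C−3) = 48.720/43.720 = 1.1144
τ₀ = 8FD/(πd³) = 8·61.7·14.6/(π·1.25³) = 7206.56/6.1359 = 1174.5 MPa
τ_max = K·τ₀ = 1.1144 × 1174.5 = 1308.8 MPa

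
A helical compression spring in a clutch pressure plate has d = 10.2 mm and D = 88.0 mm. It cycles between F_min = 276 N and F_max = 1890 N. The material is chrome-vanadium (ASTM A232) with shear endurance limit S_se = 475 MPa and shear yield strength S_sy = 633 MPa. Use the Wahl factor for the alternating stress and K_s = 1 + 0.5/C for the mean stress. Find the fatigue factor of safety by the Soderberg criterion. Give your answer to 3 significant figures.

C = D/d = 88.0/10.2 = 8.6275; K_W = (4C−1)/(4C−4)+0.615/C = 1.1696; K_s = 1+0.5/C = 1.0580
F_a = (F_max−F_min)/2 = 807 N; F_m = (F_max+F_min)/2 = 1083 N
τ_a = K_W·8F_aD/(πd³) = 1.1696 × 170.41 = 199.31 MPa
τ_m = K_s·8F_mD/(πd³) = 1.0580 × 228.69 = 241.95 MPa
Soderberg: 1/n_f = τ_a/S_se + τ_m/S_sy = 199.31/475 + 241.95/633 = 0.41961 + 0.38222 = 0.80183
n_f = 1/0.80183 = 1.247

1.25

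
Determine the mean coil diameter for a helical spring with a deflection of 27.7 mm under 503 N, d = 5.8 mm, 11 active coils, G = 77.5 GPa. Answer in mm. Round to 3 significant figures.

38.0 mm

Required rate k = F/δ = 503/27.7 = 18.159 N/mm
D = (Gd⁴/(8N_a·k))^(1/3) = (77.5×10³·5.8⁴/(8·11·18.159))^(1/3)
  = (54883.6)^(1/3) = 38.0027 mm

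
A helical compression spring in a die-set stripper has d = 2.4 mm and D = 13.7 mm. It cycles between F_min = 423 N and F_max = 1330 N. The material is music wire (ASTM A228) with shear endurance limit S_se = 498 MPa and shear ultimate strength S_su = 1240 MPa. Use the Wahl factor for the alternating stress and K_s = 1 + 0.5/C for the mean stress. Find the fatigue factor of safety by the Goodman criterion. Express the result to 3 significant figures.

0.206

C = D/d = 13.7/2.4 = 5.7083; K_W = (4C−1)/(4C−4)+0.615/C = 1.2670; K_s = 1+0.5/C = 1.0876
F_a = (F_max−F_min)/2 = 453.5 N; F_m = (F_max+F_min)/2 = 876.5 N
τ_a = K_W·8F_aD/(πd³) = 1.2670 × 1144.5 = 1450.1 MPa
τ_m = K_s·8F_mD/(πd³) = 1.0876 × 2212 = 2405.7 MPa
Goodman: 1/n_f = τ_a/S_se + τ_m/S_su = 1450.1/498 + 2405.7/1240 = 2.91180 + 1.94009 = 4.8519
n_f = 1/4.8519 = 0.2061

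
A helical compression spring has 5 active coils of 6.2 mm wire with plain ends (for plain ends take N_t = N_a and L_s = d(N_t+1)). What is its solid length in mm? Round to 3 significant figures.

plain ends: N_t = N_a = 5
L_s = d·(N_t+1) = 6.2 × 6 = 37.2 mm

37.2 mm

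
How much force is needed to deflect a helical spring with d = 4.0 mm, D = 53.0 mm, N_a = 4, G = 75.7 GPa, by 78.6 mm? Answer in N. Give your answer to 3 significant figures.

k = Gd⁴/(8D³N_a) = (75.7×10³)(4.0⁴)/(8·53.0³·4) = 4.0678 N/mm
F = k·δ = 4.0678 × 78.6 = 319.73 N

320 N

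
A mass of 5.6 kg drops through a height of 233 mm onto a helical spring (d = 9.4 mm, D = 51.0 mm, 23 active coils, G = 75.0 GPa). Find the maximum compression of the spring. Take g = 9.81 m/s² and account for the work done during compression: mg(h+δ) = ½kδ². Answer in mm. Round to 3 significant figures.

35.0 mm

k = Gd⁴/(8D³N_a) = (75.0×10³)(9.4⁴)/(8·51.0³·23) = 23.991 N/mm
W = mg = 5.6 × 9.81 = 54.936 N
½kδ² − Wδ − Wh = 0 → δ = (W + √(W² + 2kWh))/k
δ = (54.936 + √(3018 + 614168))/23.991 = (54.936 + 785.61)/23.991 = 35.036 mm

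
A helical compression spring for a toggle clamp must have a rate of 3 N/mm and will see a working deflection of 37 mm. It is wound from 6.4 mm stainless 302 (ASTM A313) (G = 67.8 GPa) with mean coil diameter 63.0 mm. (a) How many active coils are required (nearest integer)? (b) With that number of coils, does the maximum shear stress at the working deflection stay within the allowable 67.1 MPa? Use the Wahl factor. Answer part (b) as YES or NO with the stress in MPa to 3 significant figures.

N_a = Gd⁴/(8D³k) = (67.8×10³)(6.4⁴)/(8·63.0³·3) = 18.95 → N_a = 19
Actual rate k = Gd⁴/(8D³·19) = 2.9928 N/mm
Working load F = kδ = 2.9928·37 = 110.74 N
C = 63.0/6.4 = 9.8438; K_W = (4C−1)/(4C−4)+0.615/C = 1.1473
τ_max = K_W·8FD/(πd³) = 1.1473·67.768 = 77.749 MPa
τ_max > 67.1 MPa → exceeds allowable

(a) 19 coils; (b) NO, τ_max = 77.7 MPa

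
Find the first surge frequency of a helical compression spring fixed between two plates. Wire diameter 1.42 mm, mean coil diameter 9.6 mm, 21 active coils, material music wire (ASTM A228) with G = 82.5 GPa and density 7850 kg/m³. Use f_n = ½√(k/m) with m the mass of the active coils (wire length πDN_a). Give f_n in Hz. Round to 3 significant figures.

k = Gd⁴/(8D³N_a) = (82.5×10³)(1.42⁴)/(8·9.6³·21) = 2.2568 N/mm = 2256.8 N/m
Wire length L = πDN_a = π·9.6·21 = 633.35 mm
m = ρ·(πd²/4)·L = 7850 × 1.5837×10⁻⁶ m² × 0.63335 m = 0.0078737 kg
f_n = ½√(k/m) = 0.5·√(2256.8/0.0078737) = 0.5·√(2.8662e+05) = 267.68 Hz

268 Hz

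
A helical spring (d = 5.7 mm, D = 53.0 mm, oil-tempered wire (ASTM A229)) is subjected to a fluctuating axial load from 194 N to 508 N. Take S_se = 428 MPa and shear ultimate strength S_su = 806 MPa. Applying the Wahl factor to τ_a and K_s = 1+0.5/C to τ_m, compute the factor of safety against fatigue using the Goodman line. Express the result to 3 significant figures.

1.55

C = D/d = 53.0/5.7 = 9.2982; K_W = (4C−1)/(4C−4)+0.615/C = 1.1565; K_s = 1+0.5/C = 1.0538
F_a = (F_max−F_min)/2 = 157 N; F_m = (F_max+F_min)/2 = 351 N
τ_a = K_W·8F_aD/(πd³) = 1.1565 × 114.42 = 132.33 MPa
τ_m = K_s·8F_mD/(πd³) = 1.0538 × 255.8 = 269.55 MPa
Goodman: 1/n_f = τ_a/S_se + τ_m/S_su = 132.33/428 + 269.55/806 = 0.30917 + 0.33443 = 0.64361
n_f = 1/0.64361 = 1.554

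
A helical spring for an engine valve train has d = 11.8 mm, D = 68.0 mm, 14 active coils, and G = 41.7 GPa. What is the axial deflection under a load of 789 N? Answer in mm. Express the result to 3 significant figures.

k = Gd⁴/(8D³N_a) = (41.7×10³)(11.8⁴)/(8·68.0³·14) = 22.957 N/mm
δ = F/k = 789 / 22.957 = 34.368 mm

34.4 mm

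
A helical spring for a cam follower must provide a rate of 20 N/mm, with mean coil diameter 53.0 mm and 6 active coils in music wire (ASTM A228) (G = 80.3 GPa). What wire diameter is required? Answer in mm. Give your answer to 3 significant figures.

6.50 mm

d = (8D³N_a·k / G)^(1/4) = (8·53.0³·6·20 / (80.3×10³))^0.25
  = (1779.8)^0.25 = 6.4952 mm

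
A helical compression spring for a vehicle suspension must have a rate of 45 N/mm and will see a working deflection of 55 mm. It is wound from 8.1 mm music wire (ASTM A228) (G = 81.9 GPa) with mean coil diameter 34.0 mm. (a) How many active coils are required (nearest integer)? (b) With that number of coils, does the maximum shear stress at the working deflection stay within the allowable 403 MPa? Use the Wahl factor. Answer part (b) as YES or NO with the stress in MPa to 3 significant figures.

N_a = Gd⁴/(8D³k) = (81.9×10³)(8.1⁴)/(8·34.0³·45) = 24.92 → N_a = 25
Actual rate k = Gd⁴/(8D³·25) = 44.849 N/mm
Working load F = kδ = 44.849·55 = 2466.7 N
C = 34.0/8.1 = 4.1975; K_W = (4C−1)/(4C−4)+0.615/C = 1.3811
τ_max = K_W·8FD/(πd³) = 1.3811·401.87 = 555.01 MPa
τ_max > 403 MPa → exceeds allowable

(a) 25 coils; (b) NO, τ_max = 555 MPa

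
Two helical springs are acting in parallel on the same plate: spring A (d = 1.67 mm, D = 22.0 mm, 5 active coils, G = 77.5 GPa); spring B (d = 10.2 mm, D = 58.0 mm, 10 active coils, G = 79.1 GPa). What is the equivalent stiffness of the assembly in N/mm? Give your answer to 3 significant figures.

56.3 N/mm

k_A = Gd⁴/(8D³N_a) = (77.5×10³)(1.67⁴)/(8·22.0³·5) = 1.4153 N/mm
k_B = Gd⁴/(8D³N_a) = (79.1×10³)(10.2⁴)/(8·58.0³·10) = 54.853 N/mm
Parallel: k_eq = 1.4153 + 54.853 = 56.269 N/mm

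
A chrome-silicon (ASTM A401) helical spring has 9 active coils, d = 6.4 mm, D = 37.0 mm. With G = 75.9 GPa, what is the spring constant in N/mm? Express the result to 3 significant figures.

k = Gd⁴/(8D³N_a) = (75.9×10³ × 6.4⁴) / (8 × 37.0³ × 9)
  = 1.27339e+08 / 3.64702e+06 = 34.916 N/mm

34.9 N/mm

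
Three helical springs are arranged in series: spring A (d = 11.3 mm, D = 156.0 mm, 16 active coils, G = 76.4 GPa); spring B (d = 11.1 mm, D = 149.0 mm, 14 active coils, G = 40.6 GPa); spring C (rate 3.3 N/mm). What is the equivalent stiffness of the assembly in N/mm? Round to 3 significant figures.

k_A = Gd⁴/(8D³N_a) = (76.4×10³)(11.3⁴)/(8·156.0³·16) = 2.5634 N/mm
k_B = Gd⁴/(8D³N_a) = (40.6×10³)(11.1⁴)/(8·149.0³·14) = 1.6636 N/mm
Series: 1/k_eq = 1/2.5634 + 1/1.6636 + 1/3.3 = 1.2942; k_eq = 0.77265 N/mm

0.773 N/mm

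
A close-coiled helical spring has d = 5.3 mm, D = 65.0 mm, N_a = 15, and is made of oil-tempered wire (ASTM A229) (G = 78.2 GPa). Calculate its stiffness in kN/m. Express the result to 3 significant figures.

k = Gd⁴/(8D³N_a) = (78.2×10³ × 5.3⁴) / (8 × 65.0³ × 15)
  = 6.17036e+07 / 3.2955e+07 = 1.8724 N/mm

1.87 kN/m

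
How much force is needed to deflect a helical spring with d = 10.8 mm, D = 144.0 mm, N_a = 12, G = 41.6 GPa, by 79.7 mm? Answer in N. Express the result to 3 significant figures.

k = Gd⁴/(8D³N_a) = (41.6×10³)(10.8⁴)/(8·144.0³·12) = 1.9744 N/mm
F = k·δ = 1.9744 × 79.7 = 157.36 N

157 N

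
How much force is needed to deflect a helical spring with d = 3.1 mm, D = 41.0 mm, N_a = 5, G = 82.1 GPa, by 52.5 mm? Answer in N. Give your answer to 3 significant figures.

k = Gd⁴/(8D³N_a) = (82.1×10³)(3.1⁴)/(8·41.0³·5) = 2.7503 N/mm
F = k·δ = 2.7503 × 52.5 = 144.39 N

144 N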